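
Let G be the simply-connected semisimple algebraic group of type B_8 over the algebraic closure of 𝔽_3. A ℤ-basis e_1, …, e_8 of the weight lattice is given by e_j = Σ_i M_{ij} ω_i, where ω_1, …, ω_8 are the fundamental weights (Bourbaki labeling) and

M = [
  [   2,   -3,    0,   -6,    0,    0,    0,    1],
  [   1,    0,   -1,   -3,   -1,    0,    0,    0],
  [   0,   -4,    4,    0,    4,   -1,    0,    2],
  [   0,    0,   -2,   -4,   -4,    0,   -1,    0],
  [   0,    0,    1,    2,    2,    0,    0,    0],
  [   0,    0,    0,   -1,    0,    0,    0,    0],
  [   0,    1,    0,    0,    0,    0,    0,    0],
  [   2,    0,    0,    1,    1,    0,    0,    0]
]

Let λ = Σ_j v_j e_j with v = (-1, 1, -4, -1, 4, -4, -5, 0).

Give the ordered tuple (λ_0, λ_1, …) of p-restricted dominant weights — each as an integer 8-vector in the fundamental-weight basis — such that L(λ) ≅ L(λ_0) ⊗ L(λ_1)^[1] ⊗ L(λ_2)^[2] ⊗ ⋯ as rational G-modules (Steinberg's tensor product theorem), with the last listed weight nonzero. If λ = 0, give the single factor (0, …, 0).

ω-coordinates c = M·v, v = (-1, 1, -4, -1, 4, -4, -5, 0):
  c_1 = (2)·(-1) + (-3)·(1) + (0)·(-4) + (-6)·(-1) + (0)·(4) + (0)·(-4) + (0)·(-5) + (1)·(0) = 1
  c_2 = (1)·(-1) + (0)·(1) + (-1)·(-4) + (-3)·(-1) + (-1)·(4) + (0)·(-4) + (0)·(-5) + (0)·(0) = 2
  c_3 = (0)·(-1) + (-4)·(1) + (4)·(-4) + (0)·(-1) + (4)·(4) + (-1)·(-4) + (0)·(-5) + (2)·(0) = 0
  c_4 = (0)·(-1) + (0)·(1) + (-2)·(-4) + (-4)·(-1) + (-4)·(4) + (0)·(-4) + (-1)·(-5) + (0)·(0) = 1
  c_5 = (0)·(-1) + (0)·(1) + (1)·(-4) + (2)·(-1) + (2)·(4) + (0)·(-4) + (0)·(-5) + (0)·(0) = 2
  c_6 = (0)·(-1) + (0)·(1) + (0)·(-4) + (-1)·(-1) + (0)·(4) + (0)·(-4) + (0)·(-5) + (0)·(0) = 1
  c_7 = (0)·(-1) + (1)·(1) + (0)·(-4) + (0)·(-1) + (0)·(4) + (0)·(-4) + (0)·(-5) + (0)·(0) = 1
  c_8 = (2)·(-1) + (0)·(1) + (0)·(-4) + (1)·(-1) + (1)·(4) + (0)·(-4) + (0)·(-5) + (0)·(0) = 1
p = 3; digits c_i = Σ_j d_{ij}·3^j, 0 ≤ d_{ij} < 3:
  c_1 = 1 = 1·3^0
  c_2 = 2 = 2·3^0
  c_3 = 0
  c_4 = 1 = 1·3^0
  c_5 = 2 = 2·3^0
  c_6 = 1 = 1·3^0
  c_7 = 1 = 1·3^0
  c_8 = 1 = 1·3^0
Factor λ_0 = (1, 2, 0, 1, 2, 1, 1, 1)

((1, 2, 0, 1, 2, 1, 1, 1),)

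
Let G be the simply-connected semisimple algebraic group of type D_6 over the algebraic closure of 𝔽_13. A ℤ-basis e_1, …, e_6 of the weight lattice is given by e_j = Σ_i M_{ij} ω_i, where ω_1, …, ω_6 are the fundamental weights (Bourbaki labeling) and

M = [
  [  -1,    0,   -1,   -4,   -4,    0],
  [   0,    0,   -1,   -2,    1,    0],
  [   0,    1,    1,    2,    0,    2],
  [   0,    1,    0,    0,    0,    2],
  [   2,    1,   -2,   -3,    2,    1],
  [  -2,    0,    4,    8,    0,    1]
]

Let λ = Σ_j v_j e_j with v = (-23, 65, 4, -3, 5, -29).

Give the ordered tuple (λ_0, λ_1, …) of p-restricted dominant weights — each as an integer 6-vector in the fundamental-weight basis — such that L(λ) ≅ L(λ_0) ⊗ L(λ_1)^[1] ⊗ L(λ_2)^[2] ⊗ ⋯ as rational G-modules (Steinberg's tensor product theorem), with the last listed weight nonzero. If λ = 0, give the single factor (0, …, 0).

((11, 7, 5, 7, 1, 9),)

Compute c_i = Σ_j M_{ij} v_j with v = (-23, 65, 4, -3, 5, -29):
  c_1 = -1*-23 + 0*65 + -1*4 + -4*-3 + -4*5 + 0*-29 = 11
  c_2 = 0*-23 + 0*65 + -1*4 + -2*-3 + 1*5 + 0*-29 = 7
  c_3 = 0*-23 + 1*65 + 1*4 + 2*-3 + 0*5 + 2*-29 = 5
  c_4 = 0*-23 + 1*65 + 0*4 + 0*-3 + 0*5 + 2*-29 = 7
  c_5 = 2*-23 + 1*65 + -2*4 + -3*-3 + 2*5 + 1*-29 = 1
  c_6 = -2*-23 + 0*65 + 4*4 + 8*-3 + 0*5 + 1*-29 = 9
Expand coordinatewise in base 13:
  c_1 = 11 = 11·13^0
  c_2 = 7 = 7·13^0
  c_3 = 5 = 5·13^0
  c_4 = 7 = 7·13^0
  c_5 = 1 = 1·13^0
  c_6 = 9 = 9·13^0
Factor λ_0 = (11, 7, 5, 7, 1, 9)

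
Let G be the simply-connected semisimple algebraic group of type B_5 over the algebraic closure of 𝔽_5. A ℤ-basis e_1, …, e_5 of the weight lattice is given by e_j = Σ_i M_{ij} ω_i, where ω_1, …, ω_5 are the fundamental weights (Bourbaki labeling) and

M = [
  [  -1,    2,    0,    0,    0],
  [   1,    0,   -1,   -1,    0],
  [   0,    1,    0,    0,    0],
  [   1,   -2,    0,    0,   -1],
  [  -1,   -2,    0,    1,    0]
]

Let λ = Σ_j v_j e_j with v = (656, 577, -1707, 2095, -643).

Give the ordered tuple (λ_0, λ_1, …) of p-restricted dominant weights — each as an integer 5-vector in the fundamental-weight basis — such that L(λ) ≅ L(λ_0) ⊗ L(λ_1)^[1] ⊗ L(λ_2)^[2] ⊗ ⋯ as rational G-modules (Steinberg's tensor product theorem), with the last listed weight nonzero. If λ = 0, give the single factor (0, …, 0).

((3, 3, 2, 0, 0), (4, 3, 0, 4, 2), (4, 0, 3, 0, 1), (3, 2, 4, 1, 2))

In the fundamental-weight basis, λ has coordinates c = M·v (v = (656, 577, -1707, 2095, -643)):
  c_1 = -1*656 + 2*577 + 0*-1707 + 0*2095 + 0*-643 = 498
  c_2 = 1*656 + 0*577 + -1*-1707 + -1*2095 + 0*-643 = 268
  c_3 = 0*656 + 1*577 + 0*-1707 + 0*2095 + 0*-643 = 577
  c_4 = 1*656 + -2*577 + 0*-1707 + 0*2095 + -1*-643 = 145
  c_5 = -1*656 + -2*577 + 0*-1707 + 1*2095 + 0*-643 = 285
Base-5 expansion of each c_i:
  c_1 = 498 = 3·5^0 + 4·5^1 + 4·5^2 + 3·5^3
  c_2 = 268 = 3·5^0 + 3·5^1 + 0·5^2 + 2·5^3
  c_3 = 577 = 2·5^0 + 0·5^1 + 3·5^2 + 4·5^3
  c_4 = 145 = 0·5^0 + 4·5^1 + 0·5^2 + 1·5^3
  c_5 = 285 = 0·5^0 + 2·5^1 + 1·5^2 + 2·5^3
p-restricted factor λ_0 = (3, 3, 2, 0, 0)
p-restricted factor λ_1 = (4, 3, 0, 4, 2)
p-restricted factor λ_2 = (4, 0, 3, 0, 1)
p-restricted factor λ_3 = (3, 2, 4, 1, 2)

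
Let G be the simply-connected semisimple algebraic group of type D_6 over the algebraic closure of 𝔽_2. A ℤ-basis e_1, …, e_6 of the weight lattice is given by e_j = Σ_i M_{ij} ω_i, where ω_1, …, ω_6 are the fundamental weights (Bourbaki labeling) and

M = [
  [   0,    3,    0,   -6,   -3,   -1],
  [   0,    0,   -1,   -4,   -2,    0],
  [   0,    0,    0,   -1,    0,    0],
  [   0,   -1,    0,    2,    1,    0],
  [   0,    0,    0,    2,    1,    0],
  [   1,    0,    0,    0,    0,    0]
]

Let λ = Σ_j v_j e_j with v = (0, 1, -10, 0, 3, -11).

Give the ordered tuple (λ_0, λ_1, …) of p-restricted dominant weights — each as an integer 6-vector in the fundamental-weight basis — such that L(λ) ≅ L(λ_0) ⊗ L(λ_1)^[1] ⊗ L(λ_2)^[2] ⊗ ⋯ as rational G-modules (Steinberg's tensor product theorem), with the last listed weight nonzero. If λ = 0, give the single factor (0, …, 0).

Compute c_i = Σ_j M_{ij} v_j with v = (0, 1, -10, 0, 3, -11):
  c_1 = (0)·(0) + (3)·(1) + (0)·(-10) + (-6)·(0) + (-3)·(3) + (-1)·(-11) = 5
  c_2 = (0)·(0) + (0)·(1) + (-1)·(-10) + (-4)·(0) + (-2)·(3) + (0)·(-11) = 4
  c_3 = (0)·(0) + (0)·(1) + (0)·(-10) + (-1)·(0) + (0)·(3) + (0)·(-11) = 0
  c_4 = (0)·(0) + (-1)·(1) + (0)·(-10) + (2)·(0) + (1)·(3) + (0)·(-11) = 2
  c_5 = (0)·(0) + (0)·(1) + (0)·(-10) + (2)·(0) + (1)·(3) + (0)·(-11) = 3
  c_6 = (1)·(0) + (0)·(1) + (0)·(-10) + (0)·(0) + (0)·(3) + (0)·(-11) = 0
Writing each c_i in base p = 2:
  c_1 = 5 = 1·2^0 + 0·2^1 + 1·2^2
  c_2 = 4 = 0·2^0 + 0·2^1 + 1·2^2
  c_3 = 0
  c_4 = 2 = 0·2^0 + 1·2^1
  c_5 = 3 = 1·2^0 + 1·2^1
  c_6 = 0
λ_0 = (1, 0, 0, 0, 1, 0)
λ_1 = (0, 0, 0, 1, 1, 0)
λ_2 = (1, 1, 0, 0, 0, 0)

((1, 0, 0, 0, 1, 0), (0, 0, 0, 1, 1, 0), (1, 1, 0, 0, 0, 0))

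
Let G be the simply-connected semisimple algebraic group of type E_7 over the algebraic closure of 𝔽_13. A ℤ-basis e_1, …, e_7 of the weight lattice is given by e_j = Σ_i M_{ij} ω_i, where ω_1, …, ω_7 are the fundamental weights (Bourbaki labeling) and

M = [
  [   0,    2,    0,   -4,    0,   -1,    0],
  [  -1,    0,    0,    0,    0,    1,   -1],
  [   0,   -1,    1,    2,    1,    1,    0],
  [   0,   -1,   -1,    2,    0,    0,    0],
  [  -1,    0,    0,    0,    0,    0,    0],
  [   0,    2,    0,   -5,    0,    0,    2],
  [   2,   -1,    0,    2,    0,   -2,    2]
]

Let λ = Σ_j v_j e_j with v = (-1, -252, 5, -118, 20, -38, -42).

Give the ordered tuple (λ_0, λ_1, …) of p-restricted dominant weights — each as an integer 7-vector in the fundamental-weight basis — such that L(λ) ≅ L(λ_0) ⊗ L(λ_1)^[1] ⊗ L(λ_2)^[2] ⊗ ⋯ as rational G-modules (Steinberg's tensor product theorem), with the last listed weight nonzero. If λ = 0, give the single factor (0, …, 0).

((6, 5, 3, 11, 1, 2, 6),)

Compute c_i = Σ_j M_{ij} v_j with v = (-1, -252, 5, -118, 20, -38, -42):
  c_1 = (0)·(-1) + (2)·(-252) + (0)·(5) + (-4)·(-118) + (0)·(20) + (-1)·(-38) + (0)·(-42) = 6
  c_2 = (-1)·(-1) + (0)·(-252) + (0)·(5) + (0)·(-118) + (0)·(20) + (1)·(-38) + (-1)·(-42) = 5
  c_3 = (0)·(-1) + (-1)·(-252) + (1)·(5) + (2)·(-118) + (1)·(20) + (1)·(-38) + (0)·(-42) = 3
  c_4 = (0)·(-1) + (-1)·(-252) + (-1)·(5) + (2)·(-118) + (0)·(20) + (0)·(-38) + (0)·(-42) = 11
  c_5 = (-1)·(-1) + (0)·(-252) + (0)·(5) + (0)·(-118) + (0)·(20) + (0)·(-38) + (0)·(-42) = 1
  c_6 = (0)·(-1) + (2)·(-252) + (0)·(5) + (-5)·(-118) + (0)·(20) + (0)·(-38) + (2)·(-42) = 2
  c_7 = (2)·(-1) + (-1)·(-252) + (0)·(5) + (2)·(-118) + (0)·(20) + (-2)·(-38) + (2)·(-42) = 6
Writing each c_i in base p = 13:
  c_1 = 6 = 6·13^0
  c_2 = 5 = 5·13^0
  c_3 = 3 = 3·13^0
  c_4 = 11 = 11·13^0
  c_5 = 1 = 1·13^0
  c_6 = 2 = 2·13^0
  c_7 = 6 = 6·13^0
λ_0 = (6, 5, 3, 11, 1, 2, 6)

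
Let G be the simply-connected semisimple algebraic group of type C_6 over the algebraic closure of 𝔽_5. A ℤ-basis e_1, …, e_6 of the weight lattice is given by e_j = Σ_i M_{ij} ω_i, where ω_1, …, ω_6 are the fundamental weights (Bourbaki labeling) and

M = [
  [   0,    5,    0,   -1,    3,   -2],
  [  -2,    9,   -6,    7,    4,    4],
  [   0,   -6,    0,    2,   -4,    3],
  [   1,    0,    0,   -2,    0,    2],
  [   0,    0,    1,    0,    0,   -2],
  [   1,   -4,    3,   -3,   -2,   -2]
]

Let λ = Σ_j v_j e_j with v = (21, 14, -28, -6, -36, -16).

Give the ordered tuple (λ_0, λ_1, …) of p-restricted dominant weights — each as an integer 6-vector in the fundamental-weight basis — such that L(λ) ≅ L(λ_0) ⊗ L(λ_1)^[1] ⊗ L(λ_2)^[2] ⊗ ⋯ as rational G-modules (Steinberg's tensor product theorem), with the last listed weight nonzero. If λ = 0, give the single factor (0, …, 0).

((0, 2, 0, 1, 4, 3),)

Compute c_i = Σ_j M_{ij} v_j with v = (21, 14, -28, -6, -36, -16):
  c_1 = (0)·(21) + (5)·(14) + (0)·(-28) + (-1)·(-6) + (3)·(-36) + (-2)·(-16) = 0
  c_2 = (-2)·(21) + (9)·(14) + (-6)·(-28) + (7)·(-6) + (4)·(-36) + (4)·(-16) = 2
  c_3 = (0)·(21) + (-6)·(14) + (0)·(-28) + (2)·(-6) + (-4)·(-36) + (3)·(-16) = 0
  c_4 = (1)·(21) + (0)·(14) + (0)·(-28) + (-2)·(-6) + (0)·(-36) + (2)·(-16) = 1
  c_5 = (0)·(21) + (0)·(14) + (1)·(-28) + (0)·(-6) + (0)·(-36) + (-2)·(-16) = 4
  c_6 = (1)·(21) + (-4)·(14) + (3)·(-28) + (-3)·(-6) + (-2)·(-36) + (-2)·(-16) = 3
Base-5 expansion of each c_i:
  c_1 = 0
  c_2 = 2 = 2·5^0
  c_3 = 0
  c_4 = 1 = 1·5^0
  c_5 = 4 = 4·5^0
  c_6 = 3 = 3·5^0
p-restricted factor λ_0 = (0, 2, 0, 1, 4, 3)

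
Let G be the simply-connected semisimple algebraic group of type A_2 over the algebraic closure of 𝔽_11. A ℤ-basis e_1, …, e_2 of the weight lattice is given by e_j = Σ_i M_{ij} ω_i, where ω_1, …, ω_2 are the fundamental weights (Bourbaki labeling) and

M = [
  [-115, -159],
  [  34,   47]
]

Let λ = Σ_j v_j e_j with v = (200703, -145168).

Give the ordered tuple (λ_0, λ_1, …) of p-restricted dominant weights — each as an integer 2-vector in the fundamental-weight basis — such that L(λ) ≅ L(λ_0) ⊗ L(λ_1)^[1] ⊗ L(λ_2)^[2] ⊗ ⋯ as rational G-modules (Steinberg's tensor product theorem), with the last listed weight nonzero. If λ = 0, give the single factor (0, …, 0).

((9, 5), (1, 3), (7, 8))

Change of basis e → ω: c = M·v where v = (200703, -145168):
  c_1 = (-115)·(200703) + (-159)·(-145168) = 867
  c_2 = (34)·(200703) + (47)·(-145168) = 1006
Writing each c_i in base p = 11:
  c_1 = 867 = 9·11^0 + 1·11^1 + 7·11^2
  c_2 = 1006 = 5·11^0 + 3·11^1 + 8·11^2
p-restricted factor λ_0 = (9, 5)
p-restricted factor λ_1 = (1, 3)
p-restricted factor λ_2 = (7, 8)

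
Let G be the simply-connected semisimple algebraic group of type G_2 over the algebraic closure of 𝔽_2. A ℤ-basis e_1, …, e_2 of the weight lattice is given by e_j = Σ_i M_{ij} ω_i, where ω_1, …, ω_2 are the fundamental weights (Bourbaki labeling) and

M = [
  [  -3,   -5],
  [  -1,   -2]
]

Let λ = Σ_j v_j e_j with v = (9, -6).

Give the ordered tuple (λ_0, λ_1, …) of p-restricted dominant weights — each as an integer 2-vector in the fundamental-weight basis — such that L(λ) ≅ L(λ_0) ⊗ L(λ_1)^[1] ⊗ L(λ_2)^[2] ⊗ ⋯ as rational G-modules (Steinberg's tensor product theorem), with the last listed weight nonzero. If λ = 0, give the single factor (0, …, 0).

((1, 1), (1, 1))

ω-coordinates c = M·v, v = (9, -6):
  c_1 = (-3)·(9) + (-5)·(-6) = 3
  c_2 = (-1)·(9) + (-2)·(-6) = 3
Base-2 expansion of each c_i:
  c_1 = 3 = 1·2^0 + 1·2^1
  c_2 = 3 = 1·2^0 + 1·2^1
p-restricted factor λ_0 = (1, 1)
p-restricted factor λ_1 = (1, 1)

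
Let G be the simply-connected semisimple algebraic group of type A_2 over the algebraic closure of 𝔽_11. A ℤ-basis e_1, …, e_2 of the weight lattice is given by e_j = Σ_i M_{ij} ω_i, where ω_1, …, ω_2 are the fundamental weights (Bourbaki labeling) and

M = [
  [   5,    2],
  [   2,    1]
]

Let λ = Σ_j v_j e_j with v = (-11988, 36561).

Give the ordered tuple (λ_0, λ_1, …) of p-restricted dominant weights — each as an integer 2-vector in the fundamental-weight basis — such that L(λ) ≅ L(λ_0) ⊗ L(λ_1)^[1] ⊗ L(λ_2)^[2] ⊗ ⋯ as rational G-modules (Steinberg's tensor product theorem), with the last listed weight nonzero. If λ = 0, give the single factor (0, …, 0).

In the fundamental-weight basis, λ has coordinates c = M·v (v = (-11988, 36561)):
  c_1 = 5*-11988 + 2*36561 = 13182
  c_2 = 2*-11988 + 1*36561 = 12585
Expand coordinatewise in base 11:
  c_1 = 13182 = 4·11^0 + 10·11^1 + 9·11^2 + 9·11^3
  c_2 = 12585 = 1·11^0 + 0·11^1 + 5·11^2 + 9·11^3
p-restricted factor λ_0 = (4, 1)
p-restricted factor λ_1 = (10, 0)
p-restricted factor λ_2 = (9, 5)
p-restricted factor λ_3 = (9, 9)

((4, 1), (10, 0), (9, 5), (9, 9))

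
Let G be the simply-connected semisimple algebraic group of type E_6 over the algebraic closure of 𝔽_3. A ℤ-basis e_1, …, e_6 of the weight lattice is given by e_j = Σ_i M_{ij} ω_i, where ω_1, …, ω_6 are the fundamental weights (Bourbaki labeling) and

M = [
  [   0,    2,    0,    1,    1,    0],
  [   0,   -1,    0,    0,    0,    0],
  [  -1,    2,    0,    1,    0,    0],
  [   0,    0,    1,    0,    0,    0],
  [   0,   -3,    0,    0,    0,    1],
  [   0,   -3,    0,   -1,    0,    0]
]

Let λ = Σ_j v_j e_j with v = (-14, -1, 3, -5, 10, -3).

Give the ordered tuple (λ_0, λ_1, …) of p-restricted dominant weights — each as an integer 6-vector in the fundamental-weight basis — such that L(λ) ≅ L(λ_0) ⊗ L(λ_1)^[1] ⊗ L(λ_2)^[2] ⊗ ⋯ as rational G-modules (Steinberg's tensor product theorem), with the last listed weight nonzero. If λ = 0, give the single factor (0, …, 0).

((0, 1, 1, 0, 0, 2), (1, 0, 2, 1, 0, 2))

In the fundamental-weight basis, λ has coordinates c = M·v (v = (-14, -1, 3, -5, 10, -3)):
  c_1 = (0)·(-14) + (2)·(-1) + 0·3 + (1)·(-5) + 1·10 + (0)·(-3) = 3
  c_2 = (0)·(-14) + (-1)·(-1) + 0·3 + (0)·(-5) + 0·10 + (0)·(-3) = 1
  c_3 = (-1)·(-14) + (2)·(-1) + 0·3 + (1)·(-5) + 0·10 + (0)·(-3) = 7
  c_4 = (0)·(-14) + (0)·(-1) + 1·3 + (0)·(-5) + 0·10 + (0)·(-3) = 3
  c_5 = (0)·(-14) + (-3)·(-1) + 0·3 + (0)·(-5) + 0·10 + (1)·(-3) = 0
  c_6 = (0)·(-14) + (-3)·(-1) + 0·3 + (-1)·(-5) + 0·10 + (0)·(-3) = 8
Writing each c_i in base p = 3:
  c_1 = 3 = 0·3^0 + 1·3^1
  c_2 = 1 = 1·3^0
  c_3 = 7 = 1·3^0 + 2·3^1
  c_4 = 3 = 0·3^0 + 1·3^1
  c_5 = 0
  c_6 = 8 = 2·3^0 + 2·3^1
p-restricted factor λ_0 = (0, 1, 1, 0, 0, 2)
p-restricted factor λ_1 = (1, 0, 2, 1, 0, 2)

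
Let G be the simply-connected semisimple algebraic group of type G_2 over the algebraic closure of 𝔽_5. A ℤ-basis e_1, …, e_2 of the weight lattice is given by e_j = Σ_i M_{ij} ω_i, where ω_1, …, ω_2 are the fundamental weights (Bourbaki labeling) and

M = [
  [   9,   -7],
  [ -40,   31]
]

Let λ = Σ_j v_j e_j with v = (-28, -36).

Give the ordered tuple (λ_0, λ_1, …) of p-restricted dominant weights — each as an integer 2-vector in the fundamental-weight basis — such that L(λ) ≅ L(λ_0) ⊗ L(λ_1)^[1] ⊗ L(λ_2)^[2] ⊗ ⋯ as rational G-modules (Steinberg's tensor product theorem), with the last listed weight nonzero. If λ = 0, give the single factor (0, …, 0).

In the fundamental-weight basis, λ has coordinates c = M·v (v = (-28, -36)):
  c_1 = (9)·(-28) + (-7)·(-36) = 0
  c_2 = (-40)·(-28) + (31)·(-36) = 4
p = 5; digits c_i = Σ_j d_{ij}·5^j, 0 ≤ d_{ij} < 5:
  c_1 = 0
  c_2 = 4 = 4·5^0
p-restricted factor λ_0 = (0, 4)

((0, 4),)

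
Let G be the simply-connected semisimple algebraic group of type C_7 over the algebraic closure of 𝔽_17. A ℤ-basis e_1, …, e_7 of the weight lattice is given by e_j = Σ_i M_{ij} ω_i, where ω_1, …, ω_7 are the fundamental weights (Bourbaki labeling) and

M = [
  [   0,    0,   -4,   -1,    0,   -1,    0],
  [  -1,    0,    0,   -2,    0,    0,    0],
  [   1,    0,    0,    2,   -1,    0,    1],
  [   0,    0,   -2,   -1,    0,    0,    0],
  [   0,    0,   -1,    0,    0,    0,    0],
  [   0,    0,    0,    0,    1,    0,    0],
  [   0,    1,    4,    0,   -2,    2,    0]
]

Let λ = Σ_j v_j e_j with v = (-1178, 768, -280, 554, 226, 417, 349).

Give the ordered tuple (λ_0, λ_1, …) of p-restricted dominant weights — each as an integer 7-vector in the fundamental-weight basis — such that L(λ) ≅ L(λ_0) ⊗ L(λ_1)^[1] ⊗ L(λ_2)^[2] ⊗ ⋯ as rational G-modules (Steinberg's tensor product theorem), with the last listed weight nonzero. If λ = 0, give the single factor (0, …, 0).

((13, 2, 2, 6, 8, 5, 13), (8, 4, 3, 0, 16, 13, 1))

In the fundamental-weight basis, λ has coordinates c = M·v (v = (-1178, 768, -280, 554, 226, 417, 349)):
  c_1 = (0)·(-1178) + (0)·(768) + (-4)·(-280) + (-1)·(554) + (0)·(226) + (-1)·(417) + (0)·(349) = 149
  c_2 = (-1)·(-1178) + (0)·(768) + (0)·(-280) + (-2)·(554) + (0)·(226) + (0)·(417) + (0)·(349) = 70
  c_3 = (1)·(-1178) + (0)·(768) + (0)·(-280) + (2)·(554) + (-1)·(226) + (0)·(417) + (1)·(349) = 53
  c_4 = (0)·(-1178) + (0)·(768) + (-2)·(-280) + (-1)·(554) + (0)·(226) + (0)·(417) + (0)·(349) = 6
  c_5 = (0)·(-1178) + (0)·(768) + (-1)·(-280) + (0)·(554) + (0)·(226) + (0)·(417) + (0)·(349) = 280
  c_6 = (0)·(-1178) + (0)·(768) + (0)·(-280) + (0)·(554) + (1)·(226) + (0)·(417) + (0)·(349) = 226
  c_7 = (0)·(-1178) + (1)·(768) + (4)·(-280) + (0)·(554) + (-2)·(226) + (2)·(417) + (0)·(349) = 30
p = 17; digits c_i = Σ_j d_{ij}·17^j, 0 ≤ d_{ij} < 17:
  c_1 = 149 = 13·17^0 + 8·17^1
  c_2 = 70 = 2·17^0 + 4·17^1
  c_3 = 53 = 2·17^0 + 3·17^1
  c_4 = 6 = 6·17^0
  c_5 = 280 = 8·17^0 + 16·17^1
  c_6 = 226 = 5·17^0 + 13·17^1
  c_7 = 30 = 13·17^0 + 1·17^1
p-restricted factor λ_0 = (13, 2, 2, 6, 8, 5, 13)
p-restricted factor λ_1 = (8, 4, 3, 0, 16, 13, 1)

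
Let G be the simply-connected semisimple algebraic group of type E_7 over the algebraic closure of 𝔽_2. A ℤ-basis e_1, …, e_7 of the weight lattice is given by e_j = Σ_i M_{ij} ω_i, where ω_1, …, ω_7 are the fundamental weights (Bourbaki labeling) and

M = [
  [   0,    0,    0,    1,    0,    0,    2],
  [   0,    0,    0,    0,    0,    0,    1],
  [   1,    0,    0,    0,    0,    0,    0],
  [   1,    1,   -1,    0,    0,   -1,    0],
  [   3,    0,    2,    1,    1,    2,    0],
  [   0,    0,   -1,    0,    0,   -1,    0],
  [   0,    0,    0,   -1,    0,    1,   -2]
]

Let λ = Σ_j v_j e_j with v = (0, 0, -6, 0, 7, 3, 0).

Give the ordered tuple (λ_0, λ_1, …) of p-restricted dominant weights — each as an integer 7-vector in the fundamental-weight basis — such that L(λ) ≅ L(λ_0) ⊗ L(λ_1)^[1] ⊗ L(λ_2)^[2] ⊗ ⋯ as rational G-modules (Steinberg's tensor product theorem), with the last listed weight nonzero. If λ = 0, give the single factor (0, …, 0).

((0, 0, 0, 1, 1, 1, 1), (0, 0, 0, 1, 0, 1, 1))

Converting to the ω-basis (c_i = row i of M dotted with v = (0, 0, -6, 0, 7, 3, 0)):
  c_1 = 0·0 + 0·0 + (0)·(-6) + 1·0 + 0·7 + 0·3 + 2·0 = 0
  c_2 = 0·0 + 0·0 + (0)·(-6) + 0·0 + 0·7 + 0·3 + 1·0 = 0
  c_3 = 1·0 + 0·0 + (0)·(-6) + 0·0 + 0·7 + 0·3 + 0·0 = 0
  c_4 = 1·0 + 1·0 + (-1)·(-6) + 0·0 + 0·7 + (-1)·(3) + 0·0 = 3
  c_5 = 3·0 + 0·0 + (2)·(-6) + 1·0 + 1·7 + 2·3 + 0·0 = 1
  c_6 = 0·0 + 0·0 + (-1)·(-6) + 0·0 + 0·7 + (-1)·(3) + 0·0 = 3
  c_7 = 0·0 + 0·0 + (0)·(-6) + (-1)·(0) + 0·7 + 1·3 + (-2)·(0) = 3
p = 2; digits c_i = Σ_j d_{ij}·2^j, 0 ≤ d_{ij} < 2:
  c_1 = 0
  c_2 = 0
  c_3 = 0
  c_4 = 3 = 1·2^0 + 1·2^1
  c_5 = 1 = 1·2^0
  c_6 = 3 = 1·2^0 + 1·2^1
  c_7 = 3 = 1·2^0 + 1·2^1
p-restricted factor λ_0 = (0, 0, 0, 1, 1, 1, 1)
p-restricted factor λ_1 = (0, 0, 0, 1, 0, 1, 1)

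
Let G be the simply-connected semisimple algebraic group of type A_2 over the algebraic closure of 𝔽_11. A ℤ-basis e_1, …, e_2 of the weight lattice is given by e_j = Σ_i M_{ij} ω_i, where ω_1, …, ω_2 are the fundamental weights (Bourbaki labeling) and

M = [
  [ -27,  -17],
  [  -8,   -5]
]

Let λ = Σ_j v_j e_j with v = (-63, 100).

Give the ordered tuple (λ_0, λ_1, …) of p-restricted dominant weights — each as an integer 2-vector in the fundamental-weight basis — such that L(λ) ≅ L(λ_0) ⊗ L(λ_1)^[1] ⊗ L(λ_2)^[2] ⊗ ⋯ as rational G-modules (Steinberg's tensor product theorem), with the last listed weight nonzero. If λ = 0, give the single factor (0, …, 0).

((1, 4),)

Change of basis e → ω: c = M·v where v = (-63, 100):
  c_1 = (-27)·(-63) + (-17)·(100) = 1
  c_2 = (-8)·(-63) + (-5)·(100) = 4
Base-11 expansion of each c_i:
  c_1 = 1 = 1·11^0
  c_2 = 4 = 4·11^0
λ_0 = (1, 4)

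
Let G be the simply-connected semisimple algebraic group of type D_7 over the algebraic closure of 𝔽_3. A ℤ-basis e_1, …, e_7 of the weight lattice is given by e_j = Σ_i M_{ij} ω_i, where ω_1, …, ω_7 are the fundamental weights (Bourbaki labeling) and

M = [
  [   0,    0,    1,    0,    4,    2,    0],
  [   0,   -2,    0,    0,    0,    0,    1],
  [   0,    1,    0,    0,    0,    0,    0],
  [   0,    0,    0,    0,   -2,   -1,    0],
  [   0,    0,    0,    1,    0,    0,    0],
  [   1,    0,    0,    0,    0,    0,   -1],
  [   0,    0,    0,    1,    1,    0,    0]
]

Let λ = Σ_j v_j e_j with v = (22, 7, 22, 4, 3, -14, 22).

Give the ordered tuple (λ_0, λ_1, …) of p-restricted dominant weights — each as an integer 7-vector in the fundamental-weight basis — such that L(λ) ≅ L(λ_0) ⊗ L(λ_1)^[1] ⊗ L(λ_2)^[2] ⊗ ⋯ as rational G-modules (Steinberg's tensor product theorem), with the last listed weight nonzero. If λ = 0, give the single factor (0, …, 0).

Compute c_i = Σ_j M_{ij} v_j with v = (22, 7, 22, 4, 3, -14, 22):
  c_1 = (0)·(22) + (0)·(7) + (1)·(22) + (0)·(4) + (4)·(3) + (2)·(-14) + (0)·(22) = 6
  c_2 = (0)·(22) + (-2)·(7) + (0)·(22) + (0)·(4) + (0)·(3) + (0)·(-14) + (1)·(22) = 8
  c_3 = (0)·(22) + (1)·(7) + (0)·(22) + (0)·(4) + (0)·(3) + (0)·(-14) + (0)·(22) = 7
  c_4 = (0)·(22) + (0)·(7) + (0)·(22) + (0)·(4) + (-2)·(3) + (-1)·(-14) + (0)·(22) = 8
  c_5 = (0)·(22) + (0)·(7) + (0)·(22) + (1)·(4) + (0)·(3) + (0)·(-14) + (0)·(22) = 4
  c_6 = (1)·(22) + (0)·(7) + (0)·(22) + (0)·(4) + (0)·(3) + (0)·(-14) + (-1)·(22) = 0
  c_7 = (0)·(22) + (0)·(7) + (0)·(22) + (1)·(4) + (1)·(3) + (0)·(-14) + (0)·(22) = 7
Base-3 expansion of each c_i:
  c_1 = 6 = 0·3^0 + 2·3^1
  c_2 = 8 = 2·3^0 + 2·3^1
  c_3 = 7 = 1·3^0 + 2·3^1
  c_4 = 8 = 2·3^0 + 2·3^1
  c_5 = 4 = 1·3^0 + 1·3^1
  c_6 = 0
  c_7 = 7 = 1·3^0 + 2·3^1
λ_0 = (0, 2, 1, 2, 1, 0, 1)
λ_1 = (2, 2, 2, 2, 1, 0, 2)

((0, 2, 1, 2, 1, 0, 1), (2, 2, 2, 2, 1, 0, 2))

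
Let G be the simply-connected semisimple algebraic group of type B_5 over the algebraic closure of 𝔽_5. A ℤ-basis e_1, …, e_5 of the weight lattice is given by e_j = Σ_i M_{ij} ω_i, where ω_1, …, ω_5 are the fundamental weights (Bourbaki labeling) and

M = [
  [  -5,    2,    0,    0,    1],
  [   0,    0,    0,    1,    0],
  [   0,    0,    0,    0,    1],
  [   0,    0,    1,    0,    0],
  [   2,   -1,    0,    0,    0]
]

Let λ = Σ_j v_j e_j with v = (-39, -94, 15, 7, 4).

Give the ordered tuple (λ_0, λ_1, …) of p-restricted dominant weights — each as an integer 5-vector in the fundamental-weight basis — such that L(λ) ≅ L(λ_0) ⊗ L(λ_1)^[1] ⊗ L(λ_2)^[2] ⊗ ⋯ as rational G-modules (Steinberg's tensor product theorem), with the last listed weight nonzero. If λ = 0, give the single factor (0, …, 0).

((1, 2, 4, 0, 1), (2, 1, 0, 3, 3))

Converting to the ω-basis (c_i = row i of M dotted with v = (-39, -94, 15, 7, 4)):
  c_1 = (-5)·(-39) + (2)·(-94) + 0·15 + 0·7 + 1·4 = 11
  c_2 = (0)·(-39) + (0)·(-94) + 0·15 + 1·7 + 0·4 = 7
  c_3 = (0)·(-39) + (0)·(-94) + 0·15 + 0·7 + 1·4 = 4
  c_4 = (0)·(-39) + (0)·(-94) + 1·15 + 0·7 + 0·4 = 15
  c_5 = (2)·(-39) + (-1)·(-94) + 0·15 + 0·7 + 0·4 = 16
Base-5 expansion of each c_i:
  c_1 = 11 = 1·5^0 + 2·5^1
  c_2 = 7 = 2·5^0 + 1·5^1
  c_3 = 4 = 4·5^0
  c_4 = 15 = 0·5^0 + 3·5^1
  c_5 = 16 = 1·5^0 + 3·5^1
p-restricted factor λ_0 = (1, 2, 4, 0, 1)
p-restricted factor λ_1 = (2, 1, 0, 3, 3)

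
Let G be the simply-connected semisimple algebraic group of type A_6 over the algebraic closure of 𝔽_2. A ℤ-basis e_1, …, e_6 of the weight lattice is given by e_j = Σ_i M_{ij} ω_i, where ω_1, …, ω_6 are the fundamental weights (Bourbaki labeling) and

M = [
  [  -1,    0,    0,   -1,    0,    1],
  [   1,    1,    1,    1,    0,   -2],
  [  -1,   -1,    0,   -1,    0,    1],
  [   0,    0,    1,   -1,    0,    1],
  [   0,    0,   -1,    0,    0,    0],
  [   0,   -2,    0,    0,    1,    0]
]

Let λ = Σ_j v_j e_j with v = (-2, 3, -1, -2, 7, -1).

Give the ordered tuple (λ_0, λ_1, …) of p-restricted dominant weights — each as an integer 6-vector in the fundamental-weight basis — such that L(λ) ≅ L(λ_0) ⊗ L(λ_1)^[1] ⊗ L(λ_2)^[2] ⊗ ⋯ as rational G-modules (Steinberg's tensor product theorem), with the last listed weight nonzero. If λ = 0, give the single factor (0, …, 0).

Compute c_i = Σ_j M_{ij} v_j with v = (-2, 3, -1, -2, 7, -1):
  c_1 = -1*-2 + 0*3 + 0*-1 + -1*-2 + 0*7 + 1*-1 = 3
  c_2 = 1*-2 + 1*3 + 1*-1 + 1*-2 + 0*7 + -2*-1 = 0
  c_3 = -1*-2 + -1*3 + 0*-1 + -1*-2 + 0*7 + 1*-1 = 0
  c_4 = 0*-2 + 0*3 + 1*-1 + -1*-2 + 0*7 + 1*-1 = 0
  c_5 = 0*-2 + 0*3 + -1*-1 + 0*-2 + 0*7 + 0*-1 = 1
  c_6 = 0*-2 + -2*3 + 0*-1 + 0*-2 + 1*7 + 0*-1 = 1
Base-2 expansion of each c_i:
  c_1 = 3 = 1·2^0 + 1·2^1
  c_2 = 0
  c_3 = 0
  c_4 = 0
  c_5 = 1 = 1·2^0
  c_6 = 1 = 1·2^0
p-restricted factor λ_0 = (1, 0, 0, 0, 1, 1)
p-restricted factor λ_1 = (1, 0, 0, 0, 0, 0)

((1, 0, 0, 0, 1, 1), (1, 0, 0, 0, 0, 0))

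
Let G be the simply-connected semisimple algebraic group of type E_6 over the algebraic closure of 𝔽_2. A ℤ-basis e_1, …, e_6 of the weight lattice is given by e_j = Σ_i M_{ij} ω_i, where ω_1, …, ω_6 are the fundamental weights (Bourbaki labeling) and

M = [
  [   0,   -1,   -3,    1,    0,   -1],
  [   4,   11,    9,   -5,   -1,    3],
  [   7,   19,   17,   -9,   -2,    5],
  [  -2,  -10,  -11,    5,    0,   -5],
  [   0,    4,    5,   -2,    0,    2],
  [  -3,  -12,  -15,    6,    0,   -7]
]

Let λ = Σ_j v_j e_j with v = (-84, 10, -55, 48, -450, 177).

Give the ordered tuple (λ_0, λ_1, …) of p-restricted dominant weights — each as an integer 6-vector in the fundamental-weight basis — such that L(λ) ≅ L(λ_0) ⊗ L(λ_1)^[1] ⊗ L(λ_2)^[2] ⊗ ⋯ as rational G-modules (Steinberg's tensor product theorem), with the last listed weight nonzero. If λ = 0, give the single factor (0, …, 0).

In the fundamental-weight basis, λ has coordinates c = M·v (v = (-84, 10, -55, 48, -450, 177)):
  c_1 = (0)·(-84) + (-1)·(10) + (-3)·(-55) + (1)·(48) + (0)·(-450) + (-1)·(177) = 26
  c_2 = (4)·(-84) + (11)·(10) + (9)·(-55) + (-5)·(48) + (-1)·(-450) + (3)·(177) = 20
  c_3 = (7)·(-84) + (19)·(10) + (17)·(-55) + (-9)·(48) + (-2)·(-450) + (5)·(177) = 20
  c_4 = (-2)·(-84) + (-10)·(10) + (-11)·(-55) + (5)·(48) + (0)·(-450) + (-5)·(177) = 28
  c_5 = (0)·(-84) + (4)·(10) + (5)·(-55) + (-2)·(48) + (0)·(-450) + (2)·(177) = 23
  c_6 = (-3)·(-84) + (-12)·(10) + (-15)·(-55) + (6)·(48) + (0)·(-450) + (-7)·(177) = 6
Base-2 expansion of each c_i:
  c_1 = 26 = 0·2^0 + 1·2^1 + 0·2^2 + 1·2^3 + 1·2^4
  c_2 = 20 = 0·2^0 + 0·2^1 + 1·2^2 + 0·2^3 + 1·2^4
  c_3 = 20 = 0·2^0 + 0·2^1 + 1·2^2 + 0·2^3 + 1·2^4
  c_4 = 28 = 0·2^0 + 0·2^1 + 1·2^2 + 1·2^3 + 1·2^4
  c_5 = 23 = 1·2^0 + 1·2^1 + 1·2^2 + 0·2^3 + 1·2^4
  c_6 = 6 = 0·2^0 + 1·2^1 + 1·2^2
p-restricted factor λ_0 = (0, 0, 0, 0, 1, 0)
p-restricted factor λ_1 = (1, 0, 0, 0, 1, 1)
p-restricted factor λ_2 = (0, 1, 1, 1, 1, 1)
p-restricted factor λ_3 = (1, 0, 0, 1, 0, 0)
p-restricted factor λ_4 = (1, 1, 1, 1, 1, 0)

((0, 0, 0, 0, 1, 0), (1, 0, 0, 0, 1, 1), (0, 1, 1, 1, 1, 1), (1, 0, 0, 1, 0, 0), (1, 1, 1, 1, 1, 0))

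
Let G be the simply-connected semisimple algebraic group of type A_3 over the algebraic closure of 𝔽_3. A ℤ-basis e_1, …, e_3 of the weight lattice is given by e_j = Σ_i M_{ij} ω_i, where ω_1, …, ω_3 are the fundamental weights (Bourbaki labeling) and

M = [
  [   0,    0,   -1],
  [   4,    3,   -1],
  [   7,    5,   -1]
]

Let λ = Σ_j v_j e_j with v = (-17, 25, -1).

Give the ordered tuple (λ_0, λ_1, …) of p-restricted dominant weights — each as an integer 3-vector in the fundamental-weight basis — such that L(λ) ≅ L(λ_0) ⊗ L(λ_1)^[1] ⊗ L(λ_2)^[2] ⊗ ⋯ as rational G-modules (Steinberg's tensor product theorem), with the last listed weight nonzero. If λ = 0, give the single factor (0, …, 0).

((1, 2, 1), (0, 2, 2))

Change of basis e → ω: c = M·v where v = (-17, 25, -1):
  c_1 = 0*-17 + 0*25 + -1*-1 = 1
  c_2 = 4*-17 + 3*25 + -1*-1 = 8
  c_3 = 7*-17 + 5*25 + -1*-1 = 7
Base-3 expansion of each c_i:
  c_1 = 1 = 1·3^0
  c_2 = 8 = 2·3^0 + 2·3^1
  c_3 = 7 = 1·3^0 + 2·3^1
Factor λ_0 = (1, 2, 1)
Factor λ_1 = (0, 2, 2)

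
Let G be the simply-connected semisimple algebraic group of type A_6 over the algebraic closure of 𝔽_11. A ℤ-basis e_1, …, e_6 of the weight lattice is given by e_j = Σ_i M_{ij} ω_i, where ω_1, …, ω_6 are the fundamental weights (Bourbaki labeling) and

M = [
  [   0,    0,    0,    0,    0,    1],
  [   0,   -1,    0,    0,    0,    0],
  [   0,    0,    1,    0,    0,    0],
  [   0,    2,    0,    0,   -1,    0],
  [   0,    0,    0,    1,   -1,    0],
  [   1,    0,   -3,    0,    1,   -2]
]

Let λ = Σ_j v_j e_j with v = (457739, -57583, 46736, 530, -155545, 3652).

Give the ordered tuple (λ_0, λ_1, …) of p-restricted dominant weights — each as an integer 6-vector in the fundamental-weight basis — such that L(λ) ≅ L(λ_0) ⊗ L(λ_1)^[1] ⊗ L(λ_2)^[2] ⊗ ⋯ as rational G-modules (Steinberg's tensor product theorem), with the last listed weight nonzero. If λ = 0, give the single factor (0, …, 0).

((0, 9, 8, 9, 7, 0), (2, 9, 2, 7, 9, 4), (8, 2, 1, 3, 2, 2), (2, 10, 2, 8, 7, 6), (0, 3, 3, 2, 10, 10))

ω-coordinates c = M·v, v = (457739, -57583, 46736, 530, -155545, 3652):
  c_1 = (0)·(457739) + (0)·(-57583) + (0)·(46736) + (0)·(530) + (0)·(-155545) + (1)·(3652) = 3652
  c_2 = (0)·(457739) + (-1)·(-57583) + (0)·(46736) + (0)·(530) + (0)·(-155545) + (0)·(3652) = 57583
  c_3 = (0)·(457739) + (0)·(-57583) + (1)·(46736) + (0)·(530) + (0)·(-155545) + (0)·(3652) = 46736
  c_4 = (0)·(457739) + (2)·(-57583) + (0)·(46736) + (0)·(530) + (-1)·(-155545) + (0)·(3652) = 40379
  c_5 = (0)·(457739) + (0)·(-57583) + (0)·(46736) + (1)·(530) + (-1)·(-155545) + (0)·(3652) = 156075
  c_6 = (1)·(457739) + (0)·(-57583) + (-3)·(46736) + (0)·(530) + (1)·(-155545) + (-2)·(3652) = 154682
Base-11 expansion of each c_i:
  c_1 = 3652 = 0·11^0 + 2·11^1 + 8·11^2 + 2·11^3
  c_2 = 57583 = 9·11^0 + 9·11^1 + 2·11^2 + 10·11^3 + 3·11^4
  c_3 = 46736 = 8·11^0 + 2·11^1 + 1·11^2 + 2·11^3 + 3·11^4
  c_4 = 40379 = 9·11^0 + 7·11^1 + 3·11^2 + 8·11^3 + 2·11^4
  c_5 = 156075 = 7·11^0 + 9·11^1 + 2·11^2 + 7·11^3 + 10·11^4
  c_6 = 154682 = 0·11^0 + 4·11^1 + 2·11^2 + 6·11^3 + 10·11^4
λ_0 = (0, 9, 8, 9, 7, 0)
λ_1 = (2, 9, 2, 7, 9, 4)
λ_2 = (8, 2, 1, 3, 2, 2)
λ_3 = (2, 10, 2, 8, 7, 6)
λ_4 = (0, 3, 3, 2, 10, 10)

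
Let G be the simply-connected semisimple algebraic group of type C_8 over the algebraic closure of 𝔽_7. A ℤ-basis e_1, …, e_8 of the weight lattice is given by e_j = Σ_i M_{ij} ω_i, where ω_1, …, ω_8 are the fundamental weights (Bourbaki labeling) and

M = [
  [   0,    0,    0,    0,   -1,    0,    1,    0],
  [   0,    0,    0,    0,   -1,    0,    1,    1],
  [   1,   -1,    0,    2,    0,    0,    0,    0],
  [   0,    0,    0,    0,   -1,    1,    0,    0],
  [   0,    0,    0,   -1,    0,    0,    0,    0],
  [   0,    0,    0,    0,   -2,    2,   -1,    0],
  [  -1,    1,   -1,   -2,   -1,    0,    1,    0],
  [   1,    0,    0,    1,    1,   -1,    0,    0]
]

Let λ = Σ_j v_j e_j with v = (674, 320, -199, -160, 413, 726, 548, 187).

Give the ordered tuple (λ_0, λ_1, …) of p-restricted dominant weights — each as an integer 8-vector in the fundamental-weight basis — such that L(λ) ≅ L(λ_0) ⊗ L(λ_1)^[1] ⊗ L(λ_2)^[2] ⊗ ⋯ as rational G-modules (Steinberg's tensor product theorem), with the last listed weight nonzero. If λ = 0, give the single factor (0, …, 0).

In the fundamental-weight basis, λ has coordinates c = M·v (v = (674, 320, -199, -160, 413, 726, 548, 187)):
  c_1 = (0)·(674) + (0)·(320) + (0)·(-199) + (0)·(-160) + (-1)·(413) + (0)·(726) + (1)·(548) + (0)·(187) = 135
  c_2 = (0)·(674) + (0)·(320) + (0)·(-199) + (0)·(-160) + (-1)·(413) + (0)·(726) + (1)·(548) + (1)·(187) = 322
  c_3 = (1)·(674) + (-1)·(320) + (0)·(-199) + (2)·(-160) + (0)·(413) + (0)·(726) + (0)·(548) + (0)·(187) = 34
  c_4 = (0)·(674) + (0)·(320) + (0)·(-199) + (0)·(-160) + (-1)·(413) + (1)·(726) + (0)·(548) + (0)·(187) = 313
  c_5 = (0)·(674) + (0)·(320) + (0)·(-199) + (-1)·(-160) + (0)·(413) + (0)·(726) + (0)·(548) + (0)·(187) = 160
  c_6 = (0)·(674) + (0)·(320) + (0)·(-199) + (0)·(-160) + (-2)·(413) + (2)·(726) + (-1)·(548) + (0)·(187) = 78
  c_7 = (-1)·(674) + (1)·(320) + (-1)·(-199) + (-2)·(-160) + (-1)·(413) + (0)·(726) + (1)·(548) + (0)·(187) = 300
  c_8 = (1)·(674) + (0)·(320) + (0)·(-199) + (1)·(-160) + (1)·(413) + (-1)·(726) + (0)·(548) + (0)·(187) = 201
Expand coordinatewise in base 7:
  c_1 = 135 = 2·7^0 + 5·7^1 + 2·7^2
  c_2 = 322 = 0·7^0 + 4·7^1 + 6·7^2
  c_3 = 34 = 6·7^0 + 4·7^1
  c_4 = 313 = 5·7^0 + 2·7^1 + 6·7^2
  c_5 = 160 = 6·7^0 + 1·7^1 + 3·7^2
  c_6 = 78 = 1·7^0 + 4·7^1 + 1·7^2
  c_7 = 300 = 6·7^0 + 0·7^1 + 6·7^2
  c_8 = 201 = 5·7^0 + 0·7^1 + 4·7^2
λ_0 = (2, 0, 6, 5, 6, 1, 6, 5)
λ_1 = (5, 4, 4, 2, 1, 4, 0, 0)
λ_2 = (2, 6, 0, 6, 3, 1, 6, 4)

((2, 0, 6, 5, 6, 1, 6, 5), (5, 4, 4, 2, 1, 4, 0, 0), (2, 6, 0, 6, 3, 1, 6, 4))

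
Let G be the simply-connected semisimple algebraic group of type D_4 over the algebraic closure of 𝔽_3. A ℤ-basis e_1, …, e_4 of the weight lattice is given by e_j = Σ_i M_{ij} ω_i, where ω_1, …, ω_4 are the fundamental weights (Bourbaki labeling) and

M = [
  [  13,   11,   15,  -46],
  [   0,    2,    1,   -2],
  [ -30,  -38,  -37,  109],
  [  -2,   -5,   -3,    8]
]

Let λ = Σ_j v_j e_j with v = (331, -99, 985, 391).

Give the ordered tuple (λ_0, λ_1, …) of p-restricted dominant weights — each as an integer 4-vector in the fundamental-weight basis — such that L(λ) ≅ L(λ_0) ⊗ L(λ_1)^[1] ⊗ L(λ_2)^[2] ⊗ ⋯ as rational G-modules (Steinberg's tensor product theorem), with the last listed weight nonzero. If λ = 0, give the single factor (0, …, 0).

Converting to the ω-basis (c_i = row i of M dotted with v = (331, -99, 985, 391)):
  c_1 = 13*331 + 11*-99 + 15*985 + -46*391 = 3
  c_2 = 0*331 + 2*-99 + 1*985 + -2*391 = 5
  c_3 = -30*331 + -38*-99 + -37*985 + 109*391 = 6
  c_4 = -2*331 + -5*-99 + -3*985 + 8*391 = 6
p = 3; digits c_i = Σ_j d_{ij}·3^j, 0 ≤ d_{ij} < 3:
  c_1 = 3 = 0·3^0 + 1·3^1
  c_2 = 5 = 2·3^0 + 1·3^1
  c_3 = 6 = 0·3^0 + 2·3^1
  c_4 = 6 = 0·3^0 + 2·3^1
Factor λ_0 = (0, 2, 0, 0)
Factor λ_1 = (1, 1, 2, 2)

((0, 2, 0, 0), (1, 1, 2, 2))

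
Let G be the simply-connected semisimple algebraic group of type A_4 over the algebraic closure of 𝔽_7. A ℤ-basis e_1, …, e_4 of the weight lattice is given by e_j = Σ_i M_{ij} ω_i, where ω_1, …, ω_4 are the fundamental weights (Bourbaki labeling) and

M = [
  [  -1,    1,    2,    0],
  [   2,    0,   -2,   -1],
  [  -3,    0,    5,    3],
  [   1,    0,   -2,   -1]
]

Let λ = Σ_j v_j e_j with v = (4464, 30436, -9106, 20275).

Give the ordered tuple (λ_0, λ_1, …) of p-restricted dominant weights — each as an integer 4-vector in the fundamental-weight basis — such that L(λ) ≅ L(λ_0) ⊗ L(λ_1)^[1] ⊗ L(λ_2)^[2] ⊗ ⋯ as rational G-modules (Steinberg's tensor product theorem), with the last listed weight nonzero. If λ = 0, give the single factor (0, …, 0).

((4, 5, 6, 0), (2, 0, 5, 0), (4, 0, 3, 0), (1, 6, 5, 0), (3, 2, 0, 1))

Change of basis e → ω: c = M·v where v = (4464, 30436, -9106, 20275):
  c_1 = (-1)·(4464) + (1)·(30436) + (2)·(-9106) + (0)·(20275) = 7760
  c_2 = (2)·(4464) + (0)·(30436) + (-2)·(-9106) + (-1)·(20275) = 6865
  c_3 = (-3)·(4464) + (0)·(30436) + (5)·(-9106) + (3)·(20275) = 1903
  c_4 = (1)·(4464) + (0)·(30436) + (-2)·(-9106) + (-1)·(20275) = 2401
p = 7; digits c_i = Σ_j d_{ij}·7^j, 0 ≤ d_{ij} < 7:
  c_1 = 7760 = 4·7^0 + 2·7^1 + 4·7^2 + 1·7^3 + 3·7^4
  c_2 = 6865 = 5·7^0 + 0·7^1 + 0·7^2 + 6·7^3 + 2·7^4
  c_3 = 1903 = 6·7^0 + 5·7^1 + 3·7^2 + 5·7^3
  c_4 = 2401 = 0·7^0 + 0·7^1 + 0·7^2 + 0·7^3 + 1·7^4
p-restricted factor λ_0 = (4, 5, 6, 0)
p-restricted factor λ_1 = (2, 0, 5, 0)
p-restricted factor λ_2 = (4, 0, 3, 0)
p-restricted factor λ_3 = (1, 6, 5, 0)
p-restricted factor λ_4 = (3, 2, 0, 1)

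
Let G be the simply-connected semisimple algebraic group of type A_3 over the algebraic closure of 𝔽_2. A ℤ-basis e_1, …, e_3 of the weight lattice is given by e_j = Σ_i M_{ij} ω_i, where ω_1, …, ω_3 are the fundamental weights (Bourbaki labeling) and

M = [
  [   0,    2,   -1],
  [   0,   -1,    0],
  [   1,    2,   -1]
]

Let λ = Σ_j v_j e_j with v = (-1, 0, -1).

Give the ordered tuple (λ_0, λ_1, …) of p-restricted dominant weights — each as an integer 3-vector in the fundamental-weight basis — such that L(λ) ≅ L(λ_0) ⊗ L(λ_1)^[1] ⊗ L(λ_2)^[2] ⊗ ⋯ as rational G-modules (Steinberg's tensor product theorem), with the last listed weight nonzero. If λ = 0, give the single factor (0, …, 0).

((1, 0, 0),)

Change of basis e → ω: c = M·v where v = (-1, 0, -1):
  c_1 = 0*-1 + 2*0 + -1*-1 = 1
  c_2 = 0*-1 + -1*0 + 0*-1 = 0
  c_3 = 1*-1 + 2*0 + -1*-1 = 0
Writing each c_i in base p = 2:
  c_1 = 1 = 1·2^0
  c_2 = 0
  c_3 = 0
p-restricted factor λ_0 = (1, 0, 0)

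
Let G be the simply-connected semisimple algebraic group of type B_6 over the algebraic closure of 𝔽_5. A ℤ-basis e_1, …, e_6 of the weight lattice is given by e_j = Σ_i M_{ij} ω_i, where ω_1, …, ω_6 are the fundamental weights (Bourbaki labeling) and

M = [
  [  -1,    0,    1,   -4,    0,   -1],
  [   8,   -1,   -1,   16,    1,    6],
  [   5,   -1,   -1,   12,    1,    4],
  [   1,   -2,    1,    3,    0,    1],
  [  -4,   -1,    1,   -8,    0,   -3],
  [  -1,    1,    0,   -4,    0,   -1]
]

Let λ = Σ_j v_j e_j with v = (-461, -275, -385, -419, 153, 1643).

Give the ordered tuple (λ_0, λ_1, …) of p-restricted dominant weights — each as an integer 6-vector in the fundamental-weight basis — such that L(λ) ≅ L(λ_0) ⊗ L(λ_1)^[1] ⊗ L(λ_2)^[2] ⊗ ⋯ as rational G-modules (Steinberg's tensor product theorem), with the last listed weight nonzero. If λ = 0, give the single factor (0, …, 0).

((4, 4, 2, 0, 2, 4), (1, 0, 0, 3, 1, 3), (4, 1, 2, 3, 1, 3), (0, 2, 0, 0, 1, 1))

Compute c_i = Σ_j M_{ij} v_j with v = (-461, -275, -385, -419, 153, 1643):
  c_1 = (-1)·(-461) + (0)·(-275) + (1)·(-385) + (-4)·(-419) + (0)·(153) + (-1)·(1643) = 109
  c_2 = (8)·(-461) + (-1)·(-275) + (-1)·(-385) + (16)·(-419) + (1)·(153) + (6)·(1643) = 279
  c_3 = (5)·(-461) + (-1)·(-275) + (-1)·(-385) + (12)·(-419) + (1)·(153) + (4)·(1643) = 52
  c_4 = (1)·(-461) + (-2)·(-275) + (1)·(-385) + (3)·(-419) + (0)·(153) + (1)·(1643) = 90
  c_5 = (-4)·(-461) + (-1)·(-275) + (1)·(-385) + (-8)·(-419) + (0)·(153) + (-3)·(1643) = 157
  c_6 = (-1)·(-461) + (1)·(-275) + (0)·(-385) + (-4)·(-419) + (0)·(153) + (-1)·(1643) = 219
Writing each c_i in base p = 5:
  c_1 = 109 = 4·5^0 + 1·5^1 + 4·5^2
  c_2 = 279 = 4·5^0 + 0·5^1 + 1·5^2 + 2·5^3
  c_3 = 52 = 2·5^0 + 0·5^1 + 2·5^2
  c_4 = 90 = 0·5^0 + 3·5^1 + 3·5^2
  c_5 = 157 = 2·5^0 + 1·5^1 + 1·5^2 + 1·5^3
  c_6 = 219 = 4·5^0 + 3·5^1 + 3·5^2 + 1·5^3
p-restricted factor λ_0 = (4, 4, 2, 0, 2, 4)
p-restricted factor λ_1 = (1, 0, 0, 3, 1, 3)
p-restricted factor λ_2 = (4, 1, 2, 3, 1, 3)
p-restricted factor λ_3 = (0, 2, 0, 0, 1, 1)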